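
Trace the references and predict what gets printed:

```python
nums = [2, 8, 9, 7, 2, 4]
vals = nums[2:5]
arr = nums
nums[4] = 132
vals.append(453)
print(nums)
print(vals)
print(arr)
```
[2, 8, 9, 7, 132, 4]
[9, 7, 2, 453]
[2, 8, 9, 7, 132, 4]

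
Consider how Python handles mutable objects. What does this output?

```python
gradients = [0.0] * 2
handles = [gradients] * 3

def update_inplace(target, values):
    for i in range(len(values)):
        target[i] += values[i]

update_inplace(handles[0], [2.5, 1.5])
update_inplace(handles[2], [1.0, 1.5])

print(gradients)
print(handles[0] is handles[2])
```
[3.5, 3.0]
True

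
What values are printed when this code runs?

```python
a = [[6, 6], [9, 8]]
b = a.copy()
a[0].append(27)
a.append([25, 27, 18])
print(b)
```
[[6, 6, 27], [9, 8]]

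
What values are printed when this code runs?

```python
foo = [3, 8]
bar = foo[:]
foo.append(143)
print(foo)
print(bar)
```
[3, 8, 143]
[3, 8]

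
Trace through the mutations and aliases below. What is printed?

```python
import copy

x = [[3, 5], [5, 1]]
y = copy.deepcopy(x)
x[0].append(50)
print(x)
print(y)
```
[[3, 5, 50], [5, 1]]
[[3, 5], [5, 1]]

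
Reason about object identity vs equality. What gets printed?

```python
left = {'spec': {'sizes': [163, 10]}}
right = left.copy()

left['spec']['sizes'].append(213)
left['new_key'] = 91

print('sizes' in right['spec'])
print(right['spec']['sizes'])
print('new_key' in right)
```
True
[163, 10, 213]
False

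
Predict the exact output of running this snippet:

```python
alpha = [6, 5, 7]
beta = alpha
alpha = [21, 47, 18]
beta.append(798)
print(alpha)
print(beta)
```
[21, 47, 18]
[6, 5, 7, 798]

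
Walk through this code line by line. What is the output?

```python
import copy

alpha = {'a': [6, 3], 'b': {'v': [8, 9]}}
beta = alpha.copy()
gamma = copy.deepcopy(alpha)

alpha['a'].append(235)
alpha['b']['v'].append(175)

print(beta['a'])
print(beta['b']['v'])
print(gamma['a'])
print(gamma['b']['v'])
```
[6, 3, 235]
[8, 9, 175]
[6, 3]
[8, 9]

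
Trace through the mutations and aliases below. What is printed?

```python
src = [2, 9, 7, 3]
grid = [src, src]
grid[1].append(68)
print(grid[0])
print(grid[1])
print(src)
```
[2, 9, 7, 3, 68]
[2, 9, 7, 3, 68]
[2, 9, 7, 3, 68]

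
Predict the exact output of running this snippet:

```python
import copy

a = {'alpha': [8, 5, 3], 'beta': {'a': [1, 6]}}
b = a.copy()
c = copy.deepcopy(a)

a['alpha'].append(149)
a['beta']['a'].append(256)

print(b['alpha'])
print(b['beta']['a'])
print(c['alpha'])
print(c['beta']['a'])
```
[8, 5, 3, 149]
[1, 6, 256]
[8, 5, 3]
[1, 6]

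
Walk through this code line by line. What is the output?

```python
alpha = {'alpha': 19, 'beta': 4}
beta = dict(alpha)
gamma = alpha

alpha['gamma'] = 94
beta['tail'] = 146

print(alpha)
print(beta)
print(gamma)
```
{'alpha': 19, 'beta': 4, 'gamma': 94}
{'alpha': 19, 'beta': 4, 'tail': 146}
{'alpha': 19, 'beta': 4, 'gamma': 94}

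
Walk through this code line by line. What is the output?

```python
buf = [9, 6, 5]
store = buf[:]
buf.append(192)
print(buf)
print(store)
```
[9, 6, 5, 192]
[9, 6, 5]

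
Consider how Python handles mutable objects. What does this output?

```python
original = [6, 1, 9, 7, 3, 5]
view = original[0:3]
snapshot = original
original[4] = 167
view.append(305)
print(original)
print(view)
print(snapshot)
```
[6, 1, 9, 7, 167, 5]
[6, 1, 9, 305]
[6, 1, 9, 7, 167, 5]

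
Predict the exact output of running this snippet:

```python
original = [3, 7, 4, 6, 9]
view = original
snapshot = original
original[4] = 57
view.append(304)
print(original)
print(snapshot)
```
[3, 7, 4, 6, 57, 304]
[3, 7, 4, 6, 57, 304]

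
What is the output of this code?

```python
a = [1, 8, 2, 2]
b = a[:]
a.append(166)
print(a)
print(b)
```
[1, 8, 2, 2, 166]
[1, 8, 2, 2]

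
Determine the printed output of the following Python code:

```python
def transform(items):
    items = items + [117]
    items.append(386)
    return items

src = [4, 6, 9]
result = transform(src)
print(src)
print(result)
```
[4, 6, 9]
[4, 6, 9, 117, 386]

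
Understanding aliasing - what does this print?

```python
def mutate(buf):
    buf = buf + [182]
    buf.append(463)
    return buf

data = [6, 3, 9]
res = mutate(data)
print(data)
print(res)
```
[6, 3, 9]
[6, 3, 9, 182, 463]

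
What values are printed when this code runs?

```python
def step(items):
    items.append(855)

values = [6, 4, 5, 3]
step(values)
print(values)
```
[6, 4, 5, 3, 855]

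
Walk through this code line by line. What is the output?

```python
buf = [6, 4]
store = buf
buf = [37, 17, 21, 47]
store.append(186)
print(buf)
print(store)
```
[37, 17, 21, 47]
[6, 4, 186]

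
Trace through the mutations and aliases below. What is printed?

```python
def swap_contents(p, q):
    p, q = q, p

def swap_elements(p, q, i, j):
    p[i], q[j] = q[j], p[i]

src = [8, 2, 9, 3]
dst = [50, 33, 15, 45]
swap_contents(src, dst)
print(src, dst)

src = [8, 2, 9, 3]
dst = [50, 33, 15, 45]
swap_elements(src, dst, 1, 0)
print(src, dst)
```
[8, 2, 9, 3] [50, 33, 15, 45]
[8, 50, 9, 3] [2, 33, 15, 45]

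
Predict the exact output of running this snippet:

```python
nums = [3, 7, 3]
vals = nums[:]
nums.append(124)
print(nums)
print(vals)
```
[3, 7, 3, 124]
[3, 7, 3]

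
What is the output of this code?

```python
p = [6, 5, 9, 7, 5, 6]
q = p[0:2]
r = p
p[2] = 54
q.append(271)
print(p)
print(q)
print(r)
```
[6, 5, 54, 7, 5, 6]
[6, 5, 271]
[6, 5, 54, 7, 5, 6]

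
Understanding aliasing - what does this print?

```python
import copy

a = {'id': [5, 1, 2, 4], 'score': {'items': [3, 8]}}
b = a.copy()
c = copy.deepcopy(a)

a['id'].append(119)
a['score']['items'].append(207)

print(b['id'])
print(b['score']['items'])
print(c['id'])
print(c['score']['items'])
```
[5, 1, 2, 4, 119]
[3, 8, 207]
[5, 1, 2, 4]
[3, 8]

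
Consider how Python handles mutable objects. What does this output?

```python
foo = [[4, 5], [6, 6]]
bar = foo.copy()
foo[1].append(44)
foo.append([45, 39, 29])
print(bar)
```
[[4, 5], [6, 6, 44]]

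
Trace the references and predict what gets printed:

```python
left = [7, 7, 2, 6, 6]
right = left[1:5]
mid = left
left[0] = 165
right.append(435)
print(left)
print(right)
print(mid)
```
[165, 7, 2, 6, 6]
[7, 2, 6, 6, 435]
[165, 7, 2, 6, 6]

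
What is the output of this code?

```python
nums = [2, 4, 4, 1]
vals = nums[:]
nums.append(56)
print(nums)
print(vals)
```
[2, 4, 4, 1, 56]
[2, 4, 4, 1]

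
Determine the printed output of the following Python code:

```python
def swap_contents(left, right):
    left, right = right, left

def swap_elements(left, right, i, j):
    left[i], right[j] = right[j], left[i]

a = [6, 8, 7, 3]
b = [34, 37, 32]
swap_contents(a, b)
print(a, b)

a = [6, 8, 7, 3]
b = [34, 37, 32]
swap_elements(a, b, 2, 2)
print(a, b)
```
[6, 8, 7, 3] [34, 37, 32]
[6, 8, 32, 3] [34, 37, 7]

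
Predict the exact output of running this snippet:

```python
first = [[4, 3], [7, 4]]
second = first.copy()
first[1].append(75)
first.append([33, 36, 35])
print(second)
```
[[4, 3], [7, 4, 75]]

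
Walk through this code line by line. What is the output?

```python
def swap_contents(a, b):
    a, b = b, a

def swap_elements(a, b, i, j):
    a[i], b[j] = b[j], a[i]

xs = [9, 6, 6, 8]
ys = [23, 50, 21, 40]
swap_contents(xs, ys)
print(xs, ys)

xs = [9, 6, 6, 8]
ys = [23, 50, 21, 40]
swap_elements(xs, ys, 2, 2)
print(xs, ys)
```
[9, 6, 6, 8] [23, 50, 21, 40]
[9, 6, 21, 8] [23, 50, 6, 40]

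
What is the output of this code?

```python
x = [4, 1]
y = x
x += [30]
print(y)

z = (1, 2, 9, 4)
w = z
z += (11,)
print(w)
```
[4, 1, 30]
(1, 2, 9, 4)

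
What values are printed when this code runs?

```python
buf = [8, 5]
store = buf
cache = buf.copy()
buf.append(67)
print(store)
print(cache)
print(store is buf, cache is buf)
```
[8, 5, 67]
[8, 5]
True False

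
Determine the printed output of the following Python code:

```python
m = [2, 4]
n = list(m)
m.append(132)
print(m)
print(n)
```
[2, 4, 132]
[2, 4]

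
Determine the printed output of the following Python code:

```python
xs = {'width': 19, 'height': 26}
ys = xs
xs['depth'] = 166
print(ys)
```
{'width': 19, 'height': 26, 'depth': 166}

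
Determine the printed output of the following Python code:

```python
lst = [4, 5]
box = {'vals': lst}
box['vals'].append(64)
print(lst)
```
[4, 5, 64]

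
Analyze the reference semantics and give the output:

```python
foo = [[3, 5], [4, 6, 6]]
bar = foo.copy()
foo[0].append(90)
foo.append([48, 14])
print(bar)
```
[[3, 5, 90], [4, 6, 6]]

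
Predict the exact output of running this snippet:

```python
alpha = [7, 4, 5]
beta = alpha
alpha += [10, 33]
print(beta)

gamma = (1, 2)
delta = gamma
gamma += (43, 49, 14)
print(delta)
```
[7, 4, 5, 10, 33]
(1, 2)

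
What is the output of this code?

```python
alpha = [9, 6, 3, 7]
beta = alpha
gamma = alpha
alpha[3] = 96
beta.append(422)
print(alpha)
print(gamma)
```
[9, 6, 3, 96, 422]
[9, 6, 3, 96, 422]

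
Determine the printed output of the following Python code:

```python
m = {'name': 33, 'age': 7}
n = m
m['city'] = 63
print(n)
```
{'name': 33, 'age': 7, 'city': 63}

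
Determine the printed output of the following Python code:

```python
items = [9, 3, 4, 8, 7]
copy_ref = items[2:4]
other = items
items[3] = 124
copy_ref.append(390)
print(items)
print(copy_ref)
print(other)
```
[9, 3, 4, 124, 7]
[4, 8, 390]
[9, 3, 4, 124, 7]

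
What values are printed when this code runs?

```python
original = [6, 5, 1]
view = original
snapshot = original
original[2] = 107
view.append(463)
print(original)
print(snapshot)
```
[6, 5, 107, 463]
[6, 5, 107, 463]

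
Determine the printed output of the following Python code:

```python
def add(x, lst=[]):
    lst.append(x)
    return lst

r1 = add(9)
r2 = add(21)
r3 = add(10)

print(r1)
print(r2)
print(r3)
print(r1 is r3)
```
[9, 21, 10]
[9, 21, 10]
[9, 21, 10]
True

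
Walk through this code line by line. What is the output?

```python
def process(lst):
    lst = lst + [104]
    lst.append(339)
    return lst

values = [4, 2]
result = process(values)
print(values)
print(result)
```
[4, 2]
[4, 2, 104, 339]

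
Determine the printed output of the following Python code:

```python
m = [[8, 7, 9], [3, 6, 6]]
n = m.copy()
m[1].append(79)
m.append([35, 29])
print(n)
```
[[8, 7, 9], [3, 6, 6, 79]]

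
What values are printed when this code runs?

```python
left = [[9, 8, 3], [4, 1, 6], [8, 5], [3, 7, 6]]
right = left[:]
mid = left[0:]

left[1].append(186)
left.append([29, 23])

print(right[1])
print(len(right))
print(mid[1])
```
[4, 1, 6, 186]
4
[4, 1, 6, 186]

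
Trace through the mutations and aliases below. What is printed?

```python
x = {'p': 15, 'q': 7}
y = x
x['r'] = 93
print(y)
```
{'p': 15, 'q': 7, 'r': 93}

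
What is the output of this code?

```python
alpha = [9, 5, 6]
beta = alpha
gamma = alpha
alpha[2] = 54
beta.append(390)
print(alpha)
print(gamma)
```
[9, 5, 54, 390]
[9, 5, 54, 390]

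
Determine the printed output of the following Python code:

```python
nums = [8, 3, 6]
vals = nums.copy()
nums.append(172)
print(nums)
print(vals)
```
[8, 3, 6, 172]
[8, 3, 6]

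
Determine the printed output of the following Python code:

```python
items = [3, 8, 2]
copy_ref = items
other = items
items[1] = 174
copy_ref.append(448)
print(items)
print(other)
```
[3, 174, 2, 448]
[3, 174, 2, 448]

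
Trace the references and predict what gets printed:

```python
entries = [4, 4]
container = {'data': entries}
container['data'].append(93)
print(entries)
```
[4, 4, 93]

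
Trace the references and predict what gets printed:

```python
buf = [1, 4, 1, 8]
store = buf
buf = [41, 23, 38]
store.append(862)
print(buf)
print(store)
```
[41, 23, 38]
[1, 4, 1, 8, 862]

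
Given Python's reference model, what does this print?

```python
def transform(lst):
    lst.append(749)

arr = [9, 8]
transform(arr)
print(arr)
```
[9, 8, 749]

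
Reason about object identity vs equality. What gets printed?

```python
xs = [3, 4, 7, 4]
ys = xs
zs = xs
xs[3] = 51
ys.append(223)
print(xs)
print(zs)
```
[3, 4, 7, 51, 223]
[3, 4, 7, 51, 223]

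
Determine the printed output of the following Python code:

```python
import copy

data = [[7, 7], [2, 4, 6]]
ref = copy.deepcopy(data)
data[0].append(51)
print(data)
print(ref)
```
[[7, 7, 51], [2, 4, 6]]
[[7, 7], [2, 4, 6]]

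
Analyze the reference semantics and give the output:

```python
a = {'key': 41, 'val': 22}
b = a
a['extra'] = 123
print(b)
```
{'key': 41, 'val': 22, 'extra': 123}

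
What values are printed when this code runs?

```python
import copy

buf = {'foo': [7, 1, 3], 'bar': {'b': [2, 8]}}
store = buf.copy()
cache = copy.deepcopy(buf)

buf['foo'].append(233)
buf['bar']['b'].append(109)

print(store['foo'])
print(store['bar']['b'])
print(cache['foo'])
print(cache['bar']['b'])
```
[7, 1, 3, 233]
[2, 8, 109]
[7, 1, 3]
[2, 8]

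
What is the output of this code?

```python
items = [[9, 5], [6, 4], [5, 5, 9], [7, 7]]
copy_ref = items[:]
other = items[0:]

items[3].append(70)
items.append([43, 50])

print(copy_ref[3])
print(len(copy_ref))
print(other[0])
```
[7, 7, 70]
4
[9, 5]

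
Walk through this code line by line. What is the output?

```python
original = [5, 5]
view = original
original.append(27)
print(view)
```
[5, 5, 27]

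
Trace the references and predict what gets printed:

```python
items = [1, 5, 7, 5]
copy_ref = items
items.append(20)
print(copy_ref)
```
[1, 5, 7, 5, 20]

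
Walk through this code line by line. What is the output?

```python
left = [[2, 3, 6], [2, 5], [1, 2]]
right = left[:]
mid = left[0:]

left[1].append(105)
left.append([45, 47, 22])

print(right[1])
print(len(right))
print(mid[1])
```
[2, 5, 105]
3
[2, 5, 105]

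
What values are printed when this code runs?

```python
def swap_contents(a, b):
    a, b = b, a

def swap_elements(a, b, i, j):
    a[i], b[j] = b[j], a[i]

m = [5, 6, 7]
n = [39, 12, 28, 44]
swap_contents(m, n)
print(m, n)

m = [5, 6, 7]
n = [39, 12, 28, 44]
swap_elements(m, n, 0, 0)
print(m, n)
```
[5, 6, 7] [39, 12, 28, 44]
[39, 6, 7] [5, 12, 28, 44]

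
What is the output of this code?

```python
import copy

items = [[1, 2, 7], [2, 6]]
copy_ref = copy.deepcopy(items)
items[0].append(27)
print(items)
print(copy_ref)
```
[[1, 2, 7, 27], [2, 6]]
[[1, 2, 7], [2, 6]]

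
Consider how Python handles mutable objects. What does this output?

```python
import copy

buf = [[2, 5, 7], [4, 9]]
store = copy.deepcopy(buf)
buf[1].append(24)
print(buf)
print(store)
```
[[2, 5, 7], [4, 9, 24]]
[[2, 5, 7], [4, 9]]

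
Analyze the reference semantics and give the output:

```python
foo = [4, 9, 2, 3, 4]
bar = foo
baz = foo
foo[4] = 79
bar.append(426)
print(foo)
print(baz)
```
[4, 9, 2, 3, 79, 426]
[4, 9, 2, 3, 79, 426]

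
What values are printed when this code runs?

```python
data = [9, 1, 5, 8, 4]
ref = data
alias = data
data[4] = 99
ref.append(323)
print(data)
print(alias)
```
[9, 1, 5, 8, 99, 323]
[9, 1, 5, 8, 99, 323]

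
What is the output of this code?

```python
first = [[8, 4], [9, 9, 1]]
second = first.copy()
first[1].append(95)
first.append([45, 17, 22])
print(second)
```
[[8, 4], [9, 9, 1, 95]]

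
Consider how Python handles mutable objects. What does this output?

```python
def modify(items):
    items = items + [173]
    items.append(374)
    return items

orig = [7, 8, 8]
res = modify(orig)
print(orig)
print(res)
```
[7, 8, 8]
[7, 8, 8, 173, 374]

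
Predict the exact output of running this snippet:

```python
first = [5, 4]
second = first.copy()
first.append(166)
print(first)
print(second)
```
[5, 4, 166]
[5, 4]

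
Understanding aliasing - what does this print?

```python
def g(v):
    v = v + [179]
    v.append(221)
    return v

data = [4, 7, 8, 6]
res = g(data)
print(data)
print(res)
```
[4, 7, 8, 6]
[4, 7, 8, 6, 179, 221]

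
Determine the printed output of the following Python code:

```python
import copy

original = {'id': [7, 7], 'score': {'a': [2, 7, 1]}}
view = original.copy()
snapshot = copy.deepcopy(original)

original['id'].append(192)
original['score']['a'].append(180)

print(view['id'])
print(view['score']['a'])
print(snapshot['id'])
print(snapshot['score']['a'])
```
[7, 7, 192]
[2, 7, 1, 180]
[7, 7]
[2, 7, 1]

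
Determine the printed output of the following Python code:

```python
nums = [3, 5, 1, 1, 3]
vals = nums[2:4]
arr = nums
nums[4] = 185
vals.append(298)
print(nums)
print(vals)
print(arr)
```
[3, 5, 1, 1, 185]
[1, 1, 298]
[3, 5, 1, 1, 185]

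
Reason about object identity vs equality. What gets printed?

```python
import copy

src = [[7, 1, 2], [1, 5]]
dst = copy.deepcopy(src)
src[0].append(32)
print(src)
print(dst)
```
[[7, 1, 2, 32], [1, 5]]
[[7, 1, 2], [1, 5]]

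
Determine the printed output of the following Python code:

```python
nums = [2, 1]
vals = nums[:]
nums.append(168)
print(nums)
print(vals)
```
[2, 1, 168]
[2, 1]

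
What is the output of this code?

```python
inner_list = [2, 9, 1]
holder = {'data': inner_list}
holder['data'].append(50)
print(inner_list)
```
[2, 9, 1, 50]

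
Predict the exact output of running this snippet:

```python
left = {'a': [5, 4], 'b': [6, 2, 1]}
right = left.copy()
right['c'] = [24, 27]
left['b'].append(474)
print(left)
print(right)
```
{'a': [5, 4], 'b': [6, 2, 1, 474]}
{'a': [5, 4], 'b': [6, 2, 1, 474], 'c': [24, 27]}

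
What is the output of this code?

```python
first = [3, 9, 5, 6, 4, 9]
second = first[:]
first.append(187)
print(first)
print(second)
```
[3, 9, 5, 6, 4, 9, 187]
[3, 9, 5, 6, 4, 9]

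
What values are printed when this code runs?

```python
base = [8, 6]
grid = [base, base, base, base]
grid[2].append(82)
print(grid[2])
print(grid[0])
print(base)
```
[8, 6, 82]
[8, 6, 82]
[8, 6, 82]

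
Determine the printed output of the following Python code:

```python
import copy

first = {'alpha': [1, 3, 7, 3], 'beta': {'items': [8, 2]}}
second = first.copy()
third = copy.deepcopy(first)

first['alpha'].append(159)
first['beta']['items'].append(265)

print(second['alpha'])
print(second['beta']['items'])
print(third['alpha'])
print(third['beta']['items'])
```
[1, 3, 7, 3, 159]
[8, 2, 265]
[1, 3, 7, 3]
[8, 2]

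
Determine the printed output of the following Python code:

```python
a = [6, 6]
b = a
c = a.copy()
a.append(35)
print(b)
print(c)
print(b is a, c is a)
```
[6, 6, 35]
[6, 6]
True False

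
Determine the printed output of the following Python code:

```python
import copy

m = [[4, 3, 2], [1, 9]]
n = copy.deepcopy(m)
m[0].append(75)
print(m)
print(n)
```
[[4, 3, 2, 75], [1, 9]]
[[4, 3, 2], [1, 9]]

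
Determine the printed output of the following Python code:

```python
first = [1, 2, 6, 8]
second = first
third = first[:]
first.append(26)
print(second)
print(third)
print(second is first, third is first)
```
[1, 2, 6, 8, 26]
[1, 2, 6, 8]
True False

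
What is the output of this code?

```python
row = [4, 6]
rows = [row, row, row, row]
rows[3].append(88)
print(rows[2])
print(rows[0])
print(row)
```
[4, 6, 88]
[4, 6, 88]
[4, 6, 88]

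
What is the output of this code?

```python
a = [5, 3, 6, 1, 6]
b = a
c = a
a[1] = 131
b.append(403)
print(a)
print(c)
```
[5, 131, 6, 1, 6, 403]
[5, 131, 6, 1, 6, 403]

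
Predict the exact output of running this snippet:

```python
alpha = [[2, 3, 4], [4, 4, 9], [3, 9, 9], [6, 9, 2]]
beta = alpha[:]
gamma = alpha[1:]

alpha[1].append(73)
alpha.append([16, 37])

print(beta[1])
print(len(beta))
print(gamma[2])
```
[4, 4, 9, 73]
4
[6, 9, 2]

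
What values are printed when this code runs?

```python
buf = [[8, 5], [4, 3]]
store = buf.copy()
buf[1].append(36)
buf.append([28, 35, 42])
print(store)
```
[[8, 5], [4, 3, 36]]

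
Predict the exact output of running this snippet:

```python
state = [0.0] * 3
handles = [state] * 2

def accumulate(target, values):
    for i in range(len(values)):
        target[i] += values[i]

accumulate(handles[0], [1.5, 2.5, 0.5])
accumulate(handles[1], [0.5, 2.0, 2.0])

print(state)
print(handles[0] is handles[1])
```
[2.0, 4.5, 2.5]
True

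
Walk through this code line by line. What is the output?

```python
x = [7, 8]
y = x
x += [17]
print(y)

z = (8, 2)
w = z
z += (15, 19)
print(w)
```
[7, 8, 17]
(8, 2)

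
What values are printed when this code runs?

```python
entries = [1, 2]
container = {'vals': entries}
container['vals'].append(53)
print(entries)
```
[1, 2, 53]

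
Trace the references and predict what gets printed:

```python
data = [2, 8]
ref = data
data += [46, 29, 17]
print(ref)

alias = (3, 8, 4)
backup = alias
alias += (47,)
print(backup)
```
[2, 8, 46, 29, 17]
(3, 8, 4)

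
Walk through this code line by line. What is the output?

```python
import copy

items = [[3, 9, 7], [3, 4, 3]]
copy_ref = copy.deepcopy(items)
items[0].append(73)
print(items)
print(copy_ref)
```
[[3, 9, 7, 73], [3, 4, 3]]
[[3, 9, 7], [3, 4, 3]]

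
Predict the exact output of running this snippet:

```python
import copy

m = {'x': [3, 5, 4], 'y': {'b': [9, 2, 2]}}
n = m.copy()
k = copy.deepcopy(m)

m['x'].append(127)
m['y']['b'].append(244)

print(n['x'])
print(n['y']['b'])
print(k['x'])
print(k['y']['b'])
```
[3, 5, 4, 127]
[9, 2, 2, 244]
[3, 5, 4]
[9, 2, 2]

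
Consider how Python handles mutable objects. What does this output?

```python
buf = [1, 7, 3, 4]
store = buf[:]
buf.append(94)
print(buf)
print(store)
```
[1, 7, 3, 4, 94]
[1, 7, 3, 4]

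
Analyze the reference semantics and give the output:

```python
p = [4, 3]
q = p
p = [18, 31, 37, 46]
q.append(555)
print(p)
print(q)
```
[18, 31, 37, 46]
[4, 3, 555]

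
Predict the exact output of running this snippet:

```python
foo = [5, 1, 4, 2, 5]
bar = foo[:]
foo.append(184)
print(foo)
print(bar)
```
[5, 1, 4, 2, 5, 184]
[5, 1, 4, 2, 5]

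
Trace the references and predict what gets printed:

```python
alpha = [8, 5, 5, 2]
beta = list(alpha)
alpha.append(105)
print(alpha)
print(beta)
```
[8, 5, 5, 2, 105]
[8, 5, 5, 2]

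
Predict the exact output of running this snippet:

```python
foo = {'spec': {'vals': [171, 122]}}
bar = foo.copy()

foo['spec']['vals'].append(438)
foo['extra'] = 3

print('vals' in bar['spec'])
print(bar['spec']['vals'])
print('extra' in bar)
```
True
[171, 122, 438]
False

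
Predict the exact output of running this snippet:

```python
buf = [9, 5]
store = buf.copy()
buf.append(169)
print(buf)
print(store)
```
[9, 5, 169]
[9, 5]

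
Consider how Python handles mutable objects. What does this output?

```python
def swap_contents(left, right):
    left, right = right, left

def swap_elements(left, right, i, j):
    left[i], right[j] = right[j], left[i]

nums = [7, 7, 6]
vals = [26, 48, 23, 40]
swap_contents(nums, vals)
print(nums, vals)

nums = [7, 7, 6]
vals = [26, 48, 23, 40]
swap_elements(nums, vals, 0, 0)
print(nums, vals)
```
[7, 7, 6] [26, 48, 23, 40]
[26, 7, 6] [7, 48, 23, 40]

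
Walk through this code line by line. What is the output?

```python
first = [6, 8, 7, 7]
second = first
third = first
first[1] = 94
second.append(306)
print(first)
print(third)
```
[6, 94, 7, 7, 306]
[6, 94, 7, 7, 306]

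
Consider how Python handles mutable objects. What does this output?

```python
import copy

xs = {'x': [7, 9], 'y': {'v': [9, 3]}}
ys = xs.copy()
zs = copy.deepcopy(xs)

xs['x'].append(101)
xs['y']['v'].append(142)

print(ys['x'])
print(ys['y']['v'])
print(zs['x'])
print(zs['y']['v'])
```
[7, 9, 101]
[9, 3, 142]
[7, 9]
[9, 3]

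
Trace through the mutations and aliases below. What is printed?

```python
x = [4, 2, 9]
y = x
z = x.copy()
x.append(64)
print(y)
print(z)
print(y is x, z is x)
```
[4, 2, 9, 64]
[4, 2, 9]
True False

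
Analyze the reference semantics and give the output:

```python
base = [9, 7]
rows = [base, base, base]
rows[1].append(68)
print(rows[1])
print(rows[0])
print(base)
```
[9, 7, 68]
[9, 7, 68]
[9, 7, 68]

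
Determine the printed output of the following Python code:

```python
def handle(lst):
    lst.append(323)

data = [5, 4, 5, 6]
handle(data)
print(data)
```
[5, 4, 5, 6, 323]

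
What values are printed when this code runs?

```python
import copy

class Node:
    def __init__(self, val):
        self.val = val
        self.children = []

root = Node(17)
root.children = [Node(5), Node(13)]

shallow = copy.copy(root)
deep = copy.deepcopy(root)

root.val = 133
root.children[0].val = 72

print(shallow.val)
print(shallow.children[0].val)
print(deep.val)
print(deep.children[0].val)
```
17
72
17
5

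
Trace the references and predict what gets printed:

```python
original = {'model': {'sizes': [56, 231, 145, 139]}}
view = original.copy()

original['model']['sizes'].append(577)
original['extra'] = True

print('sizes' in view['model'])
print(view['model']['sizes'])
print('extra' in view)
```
True
[56, 231, 145, 139, 577]
False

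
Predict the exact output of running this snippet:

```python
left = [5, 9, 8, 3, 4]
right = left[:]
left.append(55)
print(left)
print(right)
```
[5, 9, 8, 3, 4, 55]
[5, 9, 8, 3, 4]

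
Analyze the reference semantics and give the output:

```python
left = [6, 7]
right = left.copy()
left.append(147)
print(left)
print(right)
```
[6, 7, 147]
[6, 7]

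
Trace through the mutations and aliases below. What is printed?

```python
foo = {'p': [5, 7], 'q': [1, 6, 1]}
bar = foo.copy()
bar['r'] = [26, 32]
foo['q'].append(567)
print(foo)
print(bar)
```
{'p': [5, 7], 'q': [1, 6, 1, 567]}
{'p': [5, 7], 'q': [1, 6, 1, 567], 'r': [26, 32]}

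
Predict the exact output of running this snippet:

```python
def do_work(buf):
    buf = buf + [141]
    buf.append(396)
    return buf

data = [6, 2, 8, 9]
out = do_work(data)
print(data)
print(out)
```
[6, 2, 8, 9]
[6, 2, 8, 9, 141, 396]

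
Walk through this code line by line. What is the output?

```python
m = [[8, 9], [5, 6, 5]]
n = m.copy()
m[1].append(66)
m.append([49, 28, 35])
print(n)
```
[[8, 9], [5, 6, 5, 66]]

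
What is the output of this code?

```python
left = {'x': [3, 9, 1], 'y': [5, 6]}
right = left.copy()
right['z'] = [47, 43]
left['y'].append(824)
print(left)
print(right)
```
{'x': [3, 9, 1], 'y': [5, 6, 824]}
{'x': [3, 9, 1], 'y': [5, 6, 824], 'z': [47, 43]}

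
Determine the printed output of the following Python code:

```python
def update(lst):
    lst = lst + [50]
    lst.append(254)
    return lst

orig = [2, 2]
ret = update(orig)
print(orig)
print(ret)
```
[2, 2]
[2, 2, 50, 254]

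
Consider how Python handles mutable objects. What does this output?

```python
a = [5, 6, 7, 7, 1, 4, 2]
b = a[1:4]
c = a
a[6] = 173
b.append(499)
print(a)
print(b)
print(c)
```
[5, 6, 7, 7, 1, 4, 173]
[6, 7, 7, 499]
[5, 6, 7, 7, 1, 4, 173]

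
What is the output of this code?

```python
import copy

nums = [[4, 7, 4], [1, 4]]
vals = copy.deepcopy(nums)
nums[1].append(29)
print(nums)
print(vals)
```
[[4, 7, 4], [1, 4, 29]]
[[4, 7, 4], [1, 4]]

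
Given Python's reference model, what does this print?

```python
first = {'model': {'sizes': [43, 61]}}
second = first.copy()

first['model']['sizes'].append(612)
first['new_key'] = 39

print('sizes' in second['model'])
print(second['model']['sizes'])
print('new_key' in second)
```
True
[43, 61, 612]
False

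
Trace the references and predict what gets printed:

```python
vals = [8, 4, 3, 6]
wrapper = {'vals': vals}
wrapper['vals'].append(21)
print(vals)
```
[8, 4, 3, 6, 21]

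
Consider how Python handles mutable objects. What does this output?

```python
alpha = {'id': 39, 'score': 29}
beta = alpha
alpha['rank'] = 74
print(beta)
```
{'id': 39, 'score': 29, 'rank': 74}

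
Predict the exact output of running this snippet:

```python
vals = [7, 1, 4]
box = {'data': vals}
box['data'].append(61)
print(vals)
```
[7, 1, 4, 61]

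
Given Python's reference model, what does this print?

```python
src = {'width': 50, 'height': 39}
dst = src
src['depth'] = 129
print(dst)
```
{'width': 50, 'height': 39, 'depth': 129}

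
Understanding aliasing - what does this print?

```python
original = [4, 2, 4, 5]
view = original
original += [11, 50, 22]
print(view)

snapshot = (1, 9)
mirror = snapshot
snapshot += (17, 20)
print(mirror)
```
[4, 2, 4, 5, 11, 50, 22]
(1, 9)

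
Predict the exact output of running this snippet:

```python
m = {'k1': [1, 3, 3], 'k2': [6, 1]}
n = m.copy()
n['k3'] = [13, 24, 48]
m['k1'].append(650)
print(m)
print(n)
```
{'k1': [1, 3, 3, 650], 'k2': [6, 1]}
{'k1': [1, 3, 3, 650], 'k2': [6, 1], 'k3': [13, 24, 48]}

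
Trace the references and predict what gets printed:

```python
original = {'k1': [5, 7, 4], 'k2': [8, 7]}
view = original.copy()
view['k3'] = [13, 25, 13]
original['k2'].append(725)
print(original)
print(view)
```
{'k1': [5, 7, 4], 'k2': [8, 7, 725]}
{'k1': [5, 7, 4], 'k2': [8, 7, 725], 'k3': [13, 25, 13]}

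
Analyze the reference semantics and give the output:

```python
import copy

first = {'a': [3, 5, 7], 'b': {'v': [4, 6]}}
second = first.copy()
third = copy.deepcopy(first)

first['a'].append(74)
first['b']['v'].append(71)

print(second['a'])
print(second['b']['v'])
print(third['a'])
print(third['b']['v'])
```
[3, 5, 7, 74]
[4, 6, 71]
[3, 5, 7]
[4, 6]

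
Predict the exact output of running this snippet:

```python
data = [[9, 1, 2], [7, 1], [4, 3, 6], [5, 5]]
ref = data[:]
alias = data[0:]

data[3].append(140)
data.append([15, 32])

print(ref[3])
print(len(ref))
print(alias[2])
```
[5, 5, 140]
4
[4, 3, 6]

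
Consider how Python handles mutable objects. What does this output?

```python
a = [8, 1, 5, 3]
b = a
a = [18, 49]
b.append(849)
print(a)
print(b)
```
[18, 49]
[8, 1, 5, 3, 849]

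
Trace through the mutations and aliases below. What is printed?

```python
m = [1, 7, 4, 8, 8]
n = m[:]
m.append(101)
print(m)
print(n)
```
[1, 7, 4, 8, 8, 101]
[1, 7, 4, 8, 8]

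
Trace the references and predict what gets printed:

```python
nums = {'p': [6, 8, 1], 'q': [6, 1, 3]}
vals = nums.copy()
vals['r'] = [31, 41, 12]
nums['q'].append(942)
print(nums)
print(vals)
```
{'p': [6, 8, 1], 'q': [6, 1, 3, 942]}
{'p': [6, 8, 1], 'q': [6, 1, 3, 942], 'r': [31, 41, 12]}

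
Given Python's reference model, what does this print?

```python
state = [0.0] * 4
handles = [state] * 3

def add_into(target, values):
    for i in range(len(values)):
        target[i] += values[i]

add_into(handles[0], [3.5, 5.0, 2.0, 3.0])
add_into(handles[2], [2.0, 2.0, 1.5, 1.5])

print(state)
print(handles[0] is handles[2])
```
[5.5, 7.0, 3.5, 4.5]
True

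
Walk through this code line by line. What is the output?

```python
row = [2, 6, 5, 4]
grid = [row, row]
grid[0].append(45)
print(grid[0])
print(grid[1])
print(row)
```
[2, 6, 5, 4, 45]
[2, 6, 5, 4, 45]
[2, 6, 5, 4, 45]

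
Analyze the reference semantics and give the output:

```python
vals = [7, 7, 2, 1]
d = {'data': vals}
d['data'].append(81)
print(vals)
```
[7, 7, 2, 1, 81]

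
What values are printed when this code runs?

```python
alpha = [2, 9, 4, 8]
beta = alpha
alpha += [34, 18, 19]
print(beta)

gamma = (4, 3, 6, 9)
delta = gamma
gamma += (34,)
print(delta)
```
[2, 9, 4, 8, 34, 18, 19]
(4, 3, 6, 9)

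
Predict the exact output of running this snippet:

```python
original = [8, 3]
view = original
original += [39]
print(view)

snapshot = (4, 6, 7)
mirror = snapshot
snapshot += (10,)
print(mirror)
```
[8, 3, 39]
(4, 6, 7)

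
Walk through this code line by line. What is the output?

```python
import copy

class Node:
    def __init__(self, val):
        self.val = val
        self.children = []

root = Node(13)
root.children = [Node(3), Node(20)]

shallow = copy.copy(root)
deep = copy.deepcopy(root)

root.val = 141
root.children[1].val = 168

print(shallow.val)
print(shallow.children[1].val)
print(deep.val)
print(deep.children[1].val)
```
13
168
13
20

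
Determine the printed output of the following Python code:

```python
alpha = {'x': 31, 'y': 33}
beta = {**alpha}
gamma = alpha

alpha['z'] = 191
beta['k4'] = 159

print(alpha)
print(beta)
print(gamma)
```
{'x': 31, 'y': 33, 'z': 191}
{'x': 31, 'y': 33, 'k4': 159}
{'x': 31, 'y': 33, 'z': 191}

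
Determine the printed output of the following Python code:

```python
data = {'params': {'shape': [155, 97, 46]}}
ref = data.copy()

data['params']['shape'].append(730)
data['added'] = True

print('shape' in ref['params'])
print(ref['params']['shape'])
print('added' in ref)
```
True
[155, 97, 46, 730]
False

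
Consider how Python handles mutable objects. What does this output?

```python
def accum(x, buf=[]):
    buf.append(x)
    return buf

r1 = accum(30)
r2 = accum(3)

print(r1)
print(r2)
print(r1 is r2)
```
[30, 3]
[30, 3]
True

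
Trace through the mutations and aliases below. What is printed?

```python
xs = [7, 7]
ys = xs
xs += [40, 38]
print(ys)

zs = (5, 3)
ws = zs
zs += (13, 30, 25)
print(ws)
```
[7, 7, 40, 38]
(5, 3)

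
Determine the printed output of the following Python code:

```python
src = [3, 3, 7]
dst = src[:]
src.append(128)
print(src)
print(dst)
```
[3, 3, 7, 128]
[3, 3, 7]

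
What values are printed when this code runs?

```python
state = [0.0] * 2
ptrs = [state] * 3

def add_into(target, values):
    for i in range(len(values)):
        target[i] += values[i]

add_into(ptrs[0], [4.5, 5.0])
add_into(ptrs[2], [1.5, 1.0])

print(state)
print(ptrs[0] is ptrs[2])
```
[6.0, 6.0]
True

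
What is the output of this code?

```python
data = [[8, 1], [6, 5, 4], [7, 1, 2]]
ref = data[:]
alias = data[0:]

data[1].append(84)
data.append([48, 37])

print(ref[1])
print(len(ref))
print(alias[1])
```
[6, 5, 4, 84]
3
[6, 5, 4, 84]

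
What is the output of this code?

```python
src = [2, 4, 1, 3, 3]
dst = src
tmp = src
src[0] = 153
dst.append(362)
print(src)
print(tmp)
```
[153, 4, 1, 3, 3, 362]
[153, 4, 1, 3, 3, 362]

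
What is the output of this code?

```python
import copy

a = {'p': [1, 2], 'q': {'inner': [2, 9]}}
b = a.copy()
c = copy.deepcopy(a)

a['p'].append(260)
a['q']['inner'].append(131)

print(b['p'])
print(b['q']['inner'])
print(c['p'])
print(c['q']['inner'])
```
[1, 2, 260]
[2, 9, 131]
[1, 2]
[2, 9]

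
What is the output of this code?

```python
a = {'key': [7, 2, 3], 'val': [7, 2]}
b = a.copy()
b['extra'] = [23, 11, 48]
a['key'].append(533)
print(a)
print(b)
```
{'key': [7, 2, 3, 533], 'val': [7, 2]}
{'key': [7, 2, 3, 533], 'val': [7, 2], 'extra': [23, 11, 48]}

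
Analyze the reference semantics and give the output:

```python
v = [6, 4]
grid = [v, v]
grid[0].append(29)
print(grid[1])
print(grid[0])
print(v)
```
[6, 4, 29]
[6, 4, 29]
[6, 4, 29]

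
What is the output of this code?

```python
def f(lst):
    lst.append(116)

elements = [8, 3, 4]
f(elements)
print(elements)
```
[8, 3, 4, 116]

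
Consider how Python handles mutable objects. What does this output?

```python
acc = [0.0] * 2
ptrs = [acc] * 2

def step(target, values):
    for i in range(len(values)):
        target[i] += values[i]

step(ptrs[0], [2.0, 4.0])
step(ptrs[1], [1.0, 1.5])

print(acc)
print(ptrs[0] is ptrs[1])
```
[3.0, 5.5]
True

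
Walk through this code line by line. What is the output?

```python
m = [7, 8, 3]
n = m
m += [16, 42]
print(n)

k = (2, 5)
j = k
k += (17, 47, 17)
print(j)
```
[7, 8, 3, 16, 42]
(2, 5)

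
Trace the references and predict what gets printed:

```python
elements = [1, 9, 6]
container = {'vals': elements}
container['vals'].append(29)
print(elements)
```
[1, 9, 6, 29]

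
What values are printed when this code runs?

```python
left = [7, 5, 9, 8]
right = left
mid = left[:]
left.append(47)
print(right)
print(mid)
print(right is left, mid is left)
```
[7, 5, 9, 8, 47]
[7, 5, 9, 8]
True False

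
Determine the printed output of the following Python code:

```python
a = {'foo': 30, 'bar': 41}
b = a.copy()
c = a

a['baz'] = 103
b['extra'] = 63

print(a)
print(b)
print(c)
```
{'foo': 30, 'bar': 41, 'baz': 103}
{'foo': 30, 'bar': 41, 'extra': 63}
{'foo': 30, 'bar': 41, 'baz': 103}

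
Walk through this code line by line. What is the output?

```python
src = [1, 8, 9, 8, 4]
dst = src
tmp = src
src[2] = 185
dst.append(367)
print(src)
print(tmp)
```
[1, 8, 185, 8, 4, 367]
[1, 8, 185, 8, 4, 367]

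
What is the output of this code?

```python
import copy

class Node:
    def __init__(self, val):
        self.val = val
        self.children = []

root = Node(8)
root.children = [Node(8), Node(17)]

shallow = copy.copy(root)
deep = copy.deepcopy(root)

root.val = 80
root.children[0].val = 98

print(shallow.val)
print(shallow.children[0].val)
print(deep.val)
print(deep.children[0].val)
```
8
98
8
8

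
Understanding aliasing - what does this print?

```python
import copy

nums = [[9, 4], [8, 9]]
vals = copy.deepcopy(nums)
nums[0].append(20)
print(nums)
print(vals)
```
[[9, 4, 20], [8, 9]]
[[9, 4], [8, 9]]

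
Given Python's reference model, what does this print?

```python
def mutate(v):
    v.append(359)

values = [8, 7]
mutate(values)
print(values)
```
[8, 7, 359]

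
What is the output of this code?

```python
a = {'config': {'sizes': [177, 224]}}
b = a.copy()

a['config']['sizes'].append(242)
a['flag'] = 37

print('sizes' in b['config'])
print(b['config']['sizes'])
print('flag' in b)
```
True
[177, 224, 242]
False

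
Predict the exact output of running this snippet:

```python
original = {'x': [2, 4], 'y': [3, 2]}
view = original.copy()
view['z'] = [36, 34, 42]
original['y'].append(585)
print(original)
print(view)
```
{'x': [2, 4], 'y': [3, 2, 585]}
{'x': [2, 4], 'y': [3, 2, 585], 'z': [36, 34, 42]}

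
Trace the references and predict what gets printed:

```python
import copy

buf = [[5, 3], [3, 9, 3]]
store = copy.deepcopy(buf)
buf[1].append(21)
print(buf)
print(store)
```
[[5, 3], [3, 9, 3, 21]]
[[5, 3], [3, 9, 3]]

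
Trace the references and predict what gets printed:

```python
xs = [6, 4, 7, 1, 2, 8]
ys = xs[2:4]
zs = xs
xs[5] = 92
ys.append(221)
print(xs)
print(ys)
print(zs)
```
[6, 4, 7, 1, 2, 92]
[7, 1, 221]
[6, 4, 7, 1, 2, 92]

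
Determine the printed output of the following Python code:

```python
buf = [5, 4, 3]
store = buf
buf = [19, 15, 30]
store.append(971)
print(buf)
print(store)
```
[19, 15, 30]
[5, 4, 3, 971]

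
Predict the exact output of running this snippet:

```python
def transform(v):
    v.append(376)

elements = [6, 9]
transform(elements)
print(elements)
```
[6, 9, 376]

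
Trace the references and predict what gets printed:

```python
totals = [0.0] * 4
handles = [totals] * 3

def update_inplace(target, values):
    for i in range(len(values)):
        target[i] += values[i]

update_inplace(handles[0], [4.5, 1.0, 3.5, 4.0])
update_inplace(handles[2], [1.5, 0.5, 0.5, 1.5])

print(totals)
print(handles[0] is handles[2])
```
[6.0, 1.5, 4.0, 5.5]
True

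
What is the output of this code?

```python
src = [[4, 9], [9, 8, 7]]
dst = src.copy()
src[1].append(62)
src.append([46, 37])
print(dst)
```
[[4, 9], [9, 8, 7, 62]]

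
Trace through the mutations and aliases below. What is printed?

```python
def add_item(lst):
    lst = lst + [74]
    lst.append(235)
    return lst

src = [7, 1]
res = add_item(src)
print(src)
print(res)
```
[7, 1]
[7, 1, 74, 235]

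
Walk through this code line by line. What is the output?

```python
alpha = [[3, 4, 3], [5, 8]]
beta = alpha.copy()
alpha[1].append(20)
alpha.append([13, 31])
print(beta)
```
[[3, 4, 3], [5, 8, 20]]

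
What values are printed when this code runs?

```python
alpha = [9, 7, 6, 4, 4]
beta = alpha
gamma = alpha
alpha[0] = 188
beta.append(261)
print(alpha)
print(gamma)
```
[188, 7, 6, 4, 4, 261]
[188, 7, 6, 4, 4, 261]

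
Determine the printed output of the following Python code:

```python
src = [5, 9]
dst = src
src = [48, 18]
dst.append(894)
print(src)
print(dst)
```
[48, 18]
[5, 9, 894]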